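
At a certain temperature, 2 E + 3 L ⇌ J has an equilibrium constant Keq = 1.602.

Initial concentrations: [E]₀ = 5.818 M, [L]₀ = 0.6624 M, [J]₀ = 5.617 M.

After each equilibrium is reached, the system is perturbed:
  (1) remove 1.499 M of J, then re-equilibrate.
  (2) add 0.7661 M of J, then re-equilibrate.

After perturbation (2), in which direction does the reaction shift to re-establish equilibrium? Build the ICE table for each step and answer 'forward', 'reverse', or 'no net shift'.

Q₀ = 0.5709 vs Keq = 1.602 ⇒ Q<K, forward
Step 1:
                    E           L           J
  Initial       5.818      0.6624       5.617
  Change      -0.1229     -0.1843     0.06143
  Equil         5.695      0.4781       5.678
  solve Keq expr → x = 0.06143; check Q = 1.602
Then remove 1.499 M of J.
Step 2:
                    E           L           J
  Initial       5.695      0.4781       4.179
  Change     -0.02961    -0.04442     0.01481
  Equil         5.666      0.4337       4.194
  solve Keq expr → x = 0.01481; check Q = 1.602
Then add 0.7661 M of J.
Step 3:
                    E           L           J
  Initial       5.666      0.4337        4.96
  Change      0.01589     0.02384   -0.007947
  Equil         5.681      0.4575       4.952
  solve Keq expr → x = -0.007947; check Q = 1.602

Direction: reverse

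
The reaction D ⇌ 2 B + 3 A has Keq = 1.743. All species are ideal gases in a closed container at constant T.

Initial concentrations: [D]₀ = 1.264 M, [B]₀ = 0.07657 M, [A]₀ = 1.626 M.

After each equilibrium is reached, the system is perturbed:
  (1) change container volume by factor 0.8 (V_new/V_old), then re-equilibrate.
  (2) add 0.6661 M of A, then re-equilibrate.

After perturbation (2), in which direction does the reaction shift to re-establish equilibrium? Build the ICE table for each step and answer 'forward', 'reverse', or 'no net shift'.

Direction: reverse

Q₀ = 0.01994 vs Keq = 1.743 ⇒ Q<K, forward
Step 1:
                   D          B          A
  init         1.264    0.07657      1.626
  Δ          -0.1783     0.3565     0.5348
  eq           1.086     0.4331      2.161
  solve Keq expr → x = 0.1783; check Q = 1.743
Then change container volume by factor 0.8 (V_new/V_old).
Step 2:
                   D          B          A
  init         1.357     0.5414      2.701
  Δ          0.07007    -0.1401    -0.2102
  eq           1.427     0.4012      2.491
  solve Keq expr → x = -0.07007; check Q = 1.743
Then add 0.6661 M of A.
Step 3:
                   D          B          A
  init         1.427     0.4012      3.157
  Δ          0.04746   -0.09491    -0.1424
  eq           1.475     0.3063      3.015
  solve Keq expr → x = -0.04746; check Q = 1.743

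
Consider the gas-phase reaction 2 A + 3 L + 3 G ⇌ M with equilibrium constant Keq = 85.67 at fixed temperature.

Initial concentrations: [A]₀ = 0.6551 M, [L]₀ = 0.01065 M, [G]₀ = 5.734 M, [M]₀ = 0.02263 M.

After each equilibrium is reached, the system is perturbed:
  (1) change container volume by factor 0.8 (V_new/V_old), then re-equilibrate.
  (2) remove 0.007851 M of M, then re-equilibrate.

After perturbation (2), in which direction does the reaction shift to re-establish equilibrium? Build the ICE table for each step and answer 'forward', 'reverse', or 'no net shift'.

Q₀ = 231.6 vs Keq = 85.67 ⇒ Q>K, reverse
Step 1:
                  A         L         G         M
  I          0.6551   0.01065     5.734   0.02263
  C        0.002568  0.003851  0.003851 -0.001284
  E          0.6577    0.0145     5.738   0.02135
  solve Keq expr → x = -0.001284; check Q = 85.67
Then change container volume by factor 0.8 (V_new/V_old).
Step 2:
                  A         L         G         M
  I          0.8221   0.01813     7.172   0.02668
  C       -0.004666 -0.006999 -0.006999  0.002333
  E          0.8174   0.01113     7.165   0.02902
  solve Keq expr → x = 0.002333; check Q = 85.67
Then remove 0.007851 M of M.
Step 3:
                  A         L         G         M
  I          0.8174   0.01113     7.165   0.02116
  C       -6.9917e-04 -0.001049 -0.001049 3.4959e-04
  E          0.8167   0.01008     7.164   0.02151
  solve Keq expr → x = 3.4959e-04; check Q = 85.67

Direction: forward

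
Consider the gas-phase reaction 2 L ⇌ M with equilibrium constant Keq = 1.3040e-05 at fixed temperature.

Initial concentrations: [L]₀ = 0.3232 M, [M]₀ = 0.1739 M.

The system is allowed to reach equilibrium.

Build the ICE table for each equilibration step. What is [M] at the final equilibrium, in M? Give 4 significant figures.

Q₀ = 1.665 vs Keq = 1.3040e-05 ⇒ Q>K, reverse
Step 1:
                  L         M
  init       0.3232    0.1739
  Δ          0.3478   -0.1739
  eq          0.671 5.8709e-06
  solve Keq expr → x = -0.1739; check Q = 1.3040e-05

[M]_eq = 5.8709e-06 M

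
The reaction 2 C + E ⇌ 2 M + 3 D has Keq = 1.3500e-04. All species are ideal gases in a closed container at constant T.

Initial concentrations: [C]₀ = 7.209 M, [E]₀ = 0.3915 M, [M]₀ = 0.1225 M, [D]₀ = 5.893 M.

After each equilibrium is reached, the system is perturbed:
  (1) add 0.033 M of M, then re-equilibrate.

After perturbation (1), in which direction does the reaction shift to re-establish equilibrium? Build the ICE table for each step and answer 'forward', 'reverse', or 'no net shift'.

Direction: reverse

Q₀ = 0.1509 vs Keq = 1.3500e-04 ⇒ Q>K, reverse
Step 1:
                    C           E           M           D
  Initial       7.209      0.3915      0.1225       5.893
  Change       0.1183     0.05916     -0.1183     -0.1775
  Equil         7.327      0.4507    0.004183       5.716
  solve Keq expr → x = -0.05916; check Q = 1.3500e-04
Then add 0.033 M of M.
Step 2:
                    C           E           M           D
  Initial       7.327      0.4507     0.03718       5.716
  Change      0.03285     0.01642    -0.03285    -0.04927
  Equil          7.36      0.4671    0.004333       5.666
  solve Keq expr → x = -0.01642; check Q = 1.3500e-04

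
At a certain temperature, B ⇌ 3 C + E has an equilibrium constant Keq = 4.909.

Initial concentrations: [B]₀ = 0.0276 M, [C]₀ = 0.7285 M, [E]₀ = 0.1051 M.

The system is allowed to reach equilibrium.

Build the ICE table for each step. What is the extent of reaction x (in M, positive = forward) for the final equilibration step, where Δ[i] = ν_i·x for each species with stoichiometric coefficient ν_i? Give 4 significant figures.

x = 0.01604 M

Q₀ = 1.472 vs Keq = 4.909 ⇒ Q<K, forward
Step 1:
                   B          C          E
  init        0.0276     0.7285     0.1051
  Δ         -0.01604    0.04812    0.01604
  eq         0.01156     0.7766     0.1211
  solve Keq expr → x = 0.01604; check Q = 4.909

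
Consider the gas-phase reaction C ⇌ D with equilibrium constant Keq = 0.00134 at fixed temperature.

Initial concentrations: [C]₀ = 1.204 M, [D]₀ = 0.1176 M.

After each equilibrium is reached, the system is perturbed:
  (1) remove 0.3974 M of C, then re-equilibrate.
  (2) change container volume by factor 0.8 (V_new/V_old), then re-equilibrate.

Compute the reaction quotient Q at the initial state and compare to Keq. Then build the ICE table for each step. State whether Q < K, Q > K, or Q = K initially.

Q₀ = 0.09767; Q > K (proceeds reverse)

Q₀ = 0.09767 vs Keq = 0.00134 ⇒ Q>K, reverse
Step 1:
                    C           D
  Initial       1.204      0.1176
  Change       0.1158     -0.1158
  Equil          1.32    0.001769
  solve Keq expr → x = -0.1158; check Q = 0.00134
Then remove 0.3974 M of C.
Step 2:
                    C           D
  Initial      0.9224    0.001769
  Change   5.3180e-04 -5.3180e-04
  Equil         0.923    0.001237
  solve Keq expr → x = -5.3180e-04; check Q = 0.00134
Then change container volume by factor 0.8 (V_new/V_old).
Step 3:
                    C           D
  Initial       1.154    0.001546
  Change            0           0
  Equil         1.154    0.001546
  solve Keq expr → x = 0; check Q = 0.00134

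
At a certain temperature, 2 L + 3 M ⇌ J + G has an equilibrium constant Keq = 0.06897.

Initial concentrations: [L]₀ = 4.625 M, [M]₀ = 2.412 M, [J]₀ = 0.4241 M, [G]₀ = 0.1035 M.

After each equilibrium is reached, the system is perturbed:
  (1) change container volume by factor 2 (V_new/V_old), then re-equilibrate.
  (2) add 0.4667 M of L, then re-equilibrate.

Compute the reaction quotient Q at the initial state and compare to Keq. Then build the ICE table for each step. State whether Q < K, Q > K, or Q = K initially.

Q₀ = 1.4624e-04 vs Keq = 0.06897 ⇒ Q<K, forward
Step 1:
                    L           M           J           G
  Initial       4.625       2.412      0.4241      0.1035
  Change        -1.03      -1.545       0.515       0.515
  Equil         3.595       0.867      0.9391      0.6185
  solve Keq expr → x = 0.515; check Q = 0.06897
Then change container volume by factor 2 (V_new/V_old).
Step 2:
                    L           M           J           G
  Initial       1.797      0.4335      0.4696      0.3093
  Change       0.1691      0.2536    -0.08454    -0.08454
  Equil         1.967      0.6871       0.385      0.2247
  solve Keq expr → x = -0.08454; check Q = 0.06897
Then add 0.4667 M of L.
Step 3:
                    L           M           J           G
  Initial       2.433      0.6871       0.385      0.2247
  Change     -0.03847     -0.0577     0.01923     0.01923
  Equil         2.395      0.6294      0.4043       0.244
  solve Keq expr → x = 0.01923; check Q = 0.06897

Q₀ = 1.4624e-04; Q < K (proceeds forward)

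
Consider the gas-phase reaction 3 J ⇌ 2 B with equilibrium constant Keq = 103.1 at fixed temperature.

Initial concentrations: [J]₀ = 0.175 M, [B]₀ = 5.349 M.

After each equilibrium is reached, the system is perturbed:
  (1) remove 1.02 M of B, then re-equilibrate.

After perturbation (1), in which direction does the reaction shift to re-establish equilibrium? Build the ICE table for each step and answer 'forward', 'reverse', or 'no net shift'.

Direction: forward

Q₀ = 5339 vs Keq = 103.1 ⇒ Q>K, reverse
Step 1:
                    J           B
  init          0.175       5.349
  Δ            0.4525     -0.3017
  eq           0.6275       5.047
  solve Keq expr → x = -0.1508; check Q = 103.1
Then remove 1.02 M of B.
Step 2:
                    J           B
  init         0.6275       4.027
  Δ          -0.08276     0.05517
  eq           0.5448       4.082
  solve Keq expr → x = 0.02759; check Q = 103.1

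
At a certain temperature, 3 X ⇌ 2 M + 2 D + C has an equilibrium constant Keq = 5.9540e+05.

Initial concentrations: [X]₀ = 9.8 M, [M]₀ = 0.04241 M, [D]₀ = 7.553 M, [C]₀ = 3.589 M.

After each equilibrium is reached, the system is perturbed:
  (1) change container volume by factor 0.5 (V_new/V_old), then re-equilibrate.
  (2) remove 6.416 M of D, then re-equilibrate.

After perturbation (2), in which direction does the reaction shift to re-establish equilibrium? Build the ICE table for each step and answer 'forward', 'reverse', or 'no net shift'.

Direction: forward

Q₀ = 3.9126e-04 vs Keq = 5.9540e+05 ⇒ Q<K, forward
Step 1:
                   X          M          D          C
  init           9.8    0.04241      7.553      3.589
  Δ           -9.361      6.241      6.241       3.12
  eq          0.4391      6.283      13.79      6.709
  solve Keq expr → x = 3.12; check Q = 5.9540e+05
Then change container volume by factor 0.5 (V_new/V_old).
Step 2:
                   X          M          D          C
  init        0.8781      12.57      27.59      13.42
  Δ           0.4763    -0.3175    -0.3175    -0.1588
  eq           1.354      12.25      27.27      13.26
  solve Keq expr → x = -0.1588; check Q = 5.9540e+05
Then remove 6.416 M of D.
Step 3:
                   X          M          D          C
  init         1.354      12.25      20.85      13.26
  Δ          -0.2063     0.1376     0.1376    0.06878
  eq           1.148      12.39      20.99      13.33
  solve Keq expr → x = 0.06878; check Q = 5.9540e+05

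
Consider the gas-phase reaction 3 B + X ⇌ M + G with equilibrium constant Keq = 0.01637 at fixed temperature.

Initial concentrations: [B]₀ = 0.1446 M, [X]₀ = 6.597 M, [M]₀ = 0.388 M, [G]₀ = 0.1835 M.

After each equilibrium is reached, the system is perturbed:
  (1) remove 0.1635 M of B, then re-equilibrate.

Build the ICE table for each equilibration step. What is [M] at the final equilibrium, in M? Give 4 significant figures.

Q₀ = 3.57 vs Keq = 0.01637 ⇒ Q>K, reverse
Step 1:
                   B          X          M          G
  Initial     0.1446      6.597      0.388     0.1835
  Change      0.3747     0.1249    -0.1249    -0.1249
  Equil       0.5193      6.722     0.2631    0.05859
  solve Keq expr → x = -0.1249; check Q = 0.01637
Then remove 0.1635 M of B.
Step 2:
                   B          X          M          G
  Initial     0.3558      6.722     0.2631    0.05859
  Change     0.06951    0.02317   -0.02317   -0.02317
  Equil       0.4253      6.745     0.2399    0.03542
  solve Keq expr → x = -0.02317; check Q = 0.01637

[M]_eq = 0.2399 M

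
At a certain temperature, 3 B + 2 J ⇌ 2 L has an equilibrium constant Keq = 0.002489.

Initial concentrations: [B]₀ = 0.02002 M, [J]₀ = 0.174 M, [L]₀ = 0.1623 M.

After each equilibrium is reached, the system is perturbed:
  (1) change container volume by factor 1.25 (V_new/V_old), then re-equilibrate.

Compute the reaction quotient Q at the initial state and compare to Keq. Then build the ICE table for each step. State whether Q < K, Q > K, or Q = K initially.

Q₀ = 1.0843e+05 vs Keq = 0.002489 ⇒ Q>K, reverse
Step 1:
                   B          J          L
  I          0.02002      0.174     0.1623
  C           0.2401     0.1601    -0.1601
  E           0.2602     0.3341   0.002212
  solve Keq expr → x = -0.08004; check Q = 0.002489
Then change container volume by factor 1.25 (V_new/V_old).
Step 2:
                   B          J          L
  I           0.2081     0.2673   0.001769
  C       7.4126e-04 4.9417e-04 -4.9417e-04
  E           0.2089     0.2678   0.001275
  solve Keq expr → x = -2.4709e-04; check Q = 0.002489

Q₀ = 1.0843e+05; Q > K (proceeds reverse)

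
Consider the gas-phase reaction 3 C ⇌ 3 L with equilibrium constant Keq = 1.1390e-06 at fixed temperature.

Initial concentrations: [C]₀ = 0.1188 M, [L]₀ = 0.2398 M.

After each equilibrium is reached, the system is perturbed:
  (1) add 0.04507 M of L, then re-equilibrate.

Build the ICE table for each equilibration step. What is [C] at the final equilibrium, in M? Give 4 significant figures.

[C]_eq = 0.3995 M

Q₀ = 8.224 vs Keq = 1.1390e-06 ⇒ Q>K, reverse
Step 1:
                    C           L
  I            0.1188      0.2398
  C            0.2361     -0.2361
  E            0.3549    0.003706
  solve Keq expr → x = -0.0787; check Q = 1.1390e-06
Then add 0.04507 M of L.
Step 2:
                    C           L
  I            0.3549     0.04878
  C            0.0446     -0.0446
  E            0.3995    0.004172
  solve Keq expr → x = -0.01487; check Q = 1.1390e-06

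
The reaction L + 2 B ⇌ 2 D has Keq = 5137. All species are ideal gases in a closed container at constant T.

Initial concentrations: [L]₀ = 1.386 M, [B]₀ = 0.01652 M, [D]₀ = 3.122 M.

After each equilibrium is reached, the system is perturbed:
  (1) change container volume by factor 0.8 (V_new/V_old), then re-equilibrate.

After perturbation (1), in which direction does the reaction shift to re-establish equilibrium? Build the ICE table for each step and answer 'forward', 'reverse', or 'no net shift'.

Direction: forward

Q₀ = 2.5768e+04 vs Keq = 5137 ⇒ Q>K, reverse
Step 1:
                   L          B          D
  Initial      1.386    0.01652      3.122
  Change     0.01005    0.02011   -0.02011
  Equil        1.396    0.03663      3.102
  solve Keq expr → x = -0.01005; check Q = 5137
Then change container volume by factor 0.8 (V_new/V_old).
Step 2:
                   L          B          D
  Initial      1.745    0.04579      3.877
  Change   -0.002378  -0.004756   0.004756
  Equil        1.743    0.04103      3.882
  solve Keq expr → x = 0.002378; check Q = 5137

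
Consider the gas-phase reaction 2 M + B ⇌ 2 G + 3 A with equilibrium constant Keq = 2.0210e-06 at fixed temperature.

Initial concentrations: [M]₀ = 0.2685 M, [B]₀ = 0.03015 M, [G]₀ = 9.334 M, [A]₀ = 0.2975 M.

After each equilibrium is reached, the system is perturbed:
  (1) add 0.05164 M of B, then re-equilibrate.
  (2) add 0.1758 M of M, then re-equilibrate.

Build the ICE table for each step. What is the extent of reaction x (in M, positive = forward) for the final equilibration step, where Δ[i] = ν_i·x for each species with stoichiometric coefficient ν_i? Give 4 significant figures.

x = 7.7801e-05 M

Q₀ = 1055 vs Keq = 2.0210e-06 ⇒ Q>K, reverse
Step 1:
                   M          B          G          A
  I           0.2685    0.03015      9.334     0.2975
  C           0.1977    0.09887    -0.1977    -0.2966
  E           0.4662      0.129      9.136 8.7898e-04
  solve Keq expr → x = -0.09887; check Q = 2.0210e-06
Then add 0.05164 M of B.
Step 2:
                   M          B          G          A
  I           0.4662     0.1807      9.136 8.7898e-04
  C       -6.9476e-05 -3.4738e-05 6.9476e-05 1.0421e-04
  E           0.4662     0.1806      9.136 9.8319e-04
  solve Keq expr → x = 3.4738e-05; check Q = 2.0210e-06
Then add 0.1758 M of M.
Step 3:
                   M          B          G          A
  I            0.642     0.1806      9.136 9.8319e-04
  C       -1.5560e-04 -7.7801e-05 1.5560e-04 2.3340e-04
  E           0.6418     0.1806      9.136   0.001217
  solve Keq expr → x = 7.7801e-05; check Q = 2.0210e-06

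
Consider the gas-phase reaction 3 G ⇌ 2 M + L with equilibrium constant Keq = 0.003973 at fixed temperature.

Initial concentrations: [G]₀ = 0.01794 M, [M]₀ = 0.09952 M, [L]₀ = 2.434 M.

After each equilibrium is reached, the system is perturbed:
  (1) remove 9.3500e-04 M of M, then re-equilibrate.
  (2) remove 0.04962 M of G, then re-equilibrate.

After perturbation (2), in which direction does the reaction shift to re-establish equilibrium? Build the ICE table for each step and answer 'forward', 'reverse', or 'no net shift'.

Q₀ = 4175 vs Keq = 0.003973 ⇒ Q>K, reverse
Step 1:
                  G         M         L
  Initial   0.01794   0.09952     2.434
  Change     0.1452  -0.09683  -0.04841
  Equil      0.1632   0.00269     2.386
  solve Keq expr → x = -0.04841; check Q = 0.003973
Then remove 9.3500e-04 M of M.
Step 2:
                  G         M         L
  Initial    0.1632  0.001755     2.386
  Change  -0.001352 9.0138e-04 4.5069e-04
  Equil      0.1618  0.002657     2.386
  solve Keq expr → x = 4.5069e-04; check Q = 0.003973
Then remove 0.04962 M of G.
Step 3:
                  G         M         L
  Initial    0.1122  0.002657     2.386
  Change   0.001633 -0.001089 -5.4446e-04
  Equil      0.1138  0.001568     2.385
  solve Keq expr → x = -5.4446e-04; check Q = 0.003973

Direction: reverse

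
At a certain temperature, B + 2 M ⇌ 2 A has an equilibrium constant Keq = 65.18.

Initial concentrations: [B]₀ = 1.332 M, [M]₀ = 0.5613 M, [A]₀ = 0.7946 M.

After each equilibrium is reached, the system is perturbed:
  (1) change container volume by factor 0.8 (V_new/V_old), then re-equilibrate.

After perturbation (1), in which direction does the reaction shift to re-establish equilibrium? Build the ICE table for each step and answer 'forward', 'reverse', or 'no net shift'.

Q₀ = 1.505 vs Keq = 65.18 ⇒ Q<K, forward
Step 1:
                    B           M           A
  I             1.332      0.5613      0.7946
  C           -0.2097     -0.4194      0.4194
  E             1.122      0.1419       1.214
  solve Keq expr → x = 0.2097; check Q = 65.18
Then change container volume by factor 0.8 (V_new/V_old).
Step 2:
                    B           M           A
  I             1.403      0.1774       1.517
  C         -0.008264    -0.01653     0.01653
  E             1.395      0.1609       1.534
  solve Keq expr → x = 0.008264; check Q = 65.18

Direction: forward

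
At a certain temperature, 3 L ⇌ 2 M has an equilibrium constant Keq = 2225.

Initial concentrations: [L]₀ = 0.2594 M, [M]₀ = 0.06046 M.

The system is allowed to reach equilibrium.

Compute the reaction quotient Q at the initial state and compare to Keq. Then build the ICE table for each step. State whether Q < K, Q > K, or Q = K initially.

Q₀ = 0.2094 vs Keq = 2225 ⇒ Q<K, forward
Step 1:
                  L         M
  init       0.2594   0.06046
  Δ         -0.2319    0.1546
  eq         0.0275    0.2151
  solve Keq expr → x = 0.0773; check Q = 2225

Q₀ = 0.2094; Q < K (proceeds forward)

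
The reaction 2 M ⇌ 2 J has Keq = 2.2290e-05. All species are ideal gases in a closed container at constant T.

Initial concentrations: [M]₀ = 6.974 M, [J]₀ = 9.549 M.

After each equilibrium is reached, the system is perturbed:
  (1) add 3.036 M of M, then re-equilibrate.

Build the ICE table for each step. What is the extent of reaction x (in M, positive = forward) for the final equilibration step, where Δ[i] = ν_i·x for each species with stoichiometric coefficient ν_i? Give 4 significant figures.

Q₀ = 1.875 vs Keq = 2.2290e-05 ⇒ Q>K, reverse
Step 1:
                  M         J
  I           6.974     9.549
  C           9.471    -9.471
  E           16.45   0.07764
  solve Keq expr → x = -4.736; check Q = 2.2290e-05
Then add 3.036 M of M.
Step 2:
                  M         J
  I           19.48   0.07764
  C        -0.01427   0.01427
  E           19.47   0.09191
  solve Keq expr → x = 0.007133; check Q = 2.2290e-05

x = 0.007133 M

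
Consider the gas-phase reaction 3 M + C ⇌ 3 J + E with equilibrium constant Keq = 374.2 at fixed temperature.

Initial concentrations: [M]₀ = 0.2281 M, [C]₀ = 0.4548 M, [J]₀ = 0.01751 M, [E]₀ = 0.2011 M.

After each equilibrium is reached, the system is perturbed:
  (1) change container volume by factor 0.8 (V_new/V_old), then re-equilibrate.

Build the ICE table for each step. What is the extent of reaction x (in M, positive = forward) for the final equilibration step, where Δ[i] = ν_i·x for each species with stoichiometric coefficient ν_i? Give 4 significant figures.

Q₀ = 2.0002e-04 vs Keq = 374.2 ⇒ Q<K, forward
Step 1:
                    M           C           J           E
  I            0.2281      0.4548     0.01751      0.2011
  C           -0.2013    -0.06708      0.2013     0.06708
  E           0.02685      0.3877      0.2188      0.2682
  solve Keq expr → x = 0.06708; check Q = 374.2
Then change container volume by factor 0.8 (V_new/V_old).
Step 2:
                    M           C           J           E
  I           0.03356      0.4846      0.2735      0.3352
  C                 0           0           0           0
  E           0.03356      0.4846      0.2735      0.3352
  solve Keq expr → x = 0; check Q = 374.2

x = 0 M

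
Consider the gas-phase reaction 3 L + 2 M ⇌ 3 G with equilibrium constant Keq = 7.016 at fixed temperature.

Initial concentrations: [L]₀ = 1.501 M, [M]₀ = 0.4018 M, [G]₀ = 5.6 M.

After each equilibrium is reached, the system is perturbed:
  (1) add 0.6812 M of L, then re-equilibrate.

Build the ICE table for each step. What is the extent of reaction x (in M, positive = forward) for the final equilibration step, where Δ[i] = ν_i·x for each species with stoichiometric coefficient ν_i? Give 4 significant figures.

Q₀ = 321.7 vs Keq = 7.016 ⇒ Q>K, reverse
Step 1:
                   L          M          G
  Initial      1.501     0.4018        5.6
  Change      0.9197     0.6131    -0.9197
  Equil        2.421      1.015       4.68
  solve Keq expr → x = -0.3066; check Q = 7.016
Then add 0.6812 M of L.
Step 2:
                   L          M          G
  Initial      3.102      1.015       4.68
  Change     -0.2428    -0.1619     0.2428
  Equil        2.859     0.8531      4.923
  solve Keq expr → x = 0.08095; check Q = 7.016

x = 0.08095 M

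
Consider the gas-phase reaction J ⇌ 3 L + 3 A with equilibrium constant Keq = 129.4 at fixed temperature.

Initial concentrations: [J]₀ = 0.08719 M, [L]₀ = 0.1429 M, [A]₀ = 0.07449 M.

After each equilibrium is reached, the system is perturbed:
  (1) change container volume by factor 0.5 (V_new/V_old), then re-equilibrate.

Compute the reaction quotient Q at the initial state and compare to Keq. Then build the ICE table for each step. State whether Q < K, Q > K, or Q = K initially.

Q₀ = 1.3833e-05 vs Keq = 129.4 ⇒ Q<K, forward
Step 1:
                   J          L          A
  I          0.08719     0.1429    0.07449
  C         -0.08717     0.2615     0.2615
  E       1.9389e-05     0.4044      0.336
  solve Keq expr → x = 0.08717; check Q = 129.4
Then change container volume by factor 0.5 (V_new/V_old).
Step 2:
                   J          L          A
  I       3.8779e-05     0.8088      0.672
  C         0.001167  -0.003501  -0.003501
  E         0.001206     0.8053     0.6685
  solve Keq expr → x = -0.001167; check Q = 129.4

Q₀ = 1.3833e-05; Q < K (proceeds forward)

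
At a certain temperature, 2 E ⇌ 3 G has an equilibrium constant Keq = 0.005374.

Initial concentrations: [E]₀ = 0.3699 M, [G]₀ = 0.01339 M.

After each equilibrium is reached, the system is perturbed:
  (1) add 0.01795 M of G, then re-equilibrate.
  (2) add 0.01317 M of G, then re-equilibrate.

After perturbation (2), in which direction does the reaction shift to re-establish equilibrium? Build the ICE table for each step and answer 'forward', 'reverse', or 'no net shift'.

Direction: reverse

Q₀ = 1.7546e-05 vs Keq = 0.005374 ⇒ Q<K, forward
Step 1:
                  E         G
  Initial    0.3699   0.01339
  Change   -0.04613    0.0692
  Equil      0.3238   0.08259
  solve Keq expr → x = 0.02307; check Q = 0.005374
Then add 0.01795 M of G.
Step 2:
                  E         G
  Initial    0.3238    0.1005
  Change    0.01075  -0.01613
  Equil      0.3345   0.08441
  solve Keq expr → x = -0.005377; check Q = 0.005374
Then add 0.01317 M of G.
Step 3:
                  E         G
  Initial    0.3345   0.09758
  Change   0.007898  -0.01185
  Equil      0.3424   0.08573
  solve Keq expr → x = -0.003949; check Q = 0.005374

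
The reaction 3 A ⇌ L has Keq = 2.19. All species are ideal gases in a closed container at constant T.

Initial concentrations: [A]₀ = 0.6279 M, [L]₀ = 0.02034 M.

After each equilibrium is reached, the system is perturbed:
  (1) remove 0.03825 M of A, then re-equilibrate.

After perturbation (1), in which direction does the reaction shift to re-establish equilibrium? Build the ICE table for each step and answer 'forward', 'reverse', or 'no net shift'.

Q₀ = 0.08216 vs Keq = 2.19 ⇒ Q<K, forward
Step 1:
                    A           L
  Initial      0.6279     0.02034
  Change      -0.2617     0.08723
  Equil        0.3662      0.1076
  solve Keq expr → x = 0.08723; check Q = 2.19
Then remove 0.03825 M of A.
Step 2:
                    A           L
  Initial       0.328      0.1076
  Change      0.02753   -0.009175
  Equil        0.3555     0.09839
  solve Keq expr → x = -0.009175; check Q = 2.19

Direction: reverse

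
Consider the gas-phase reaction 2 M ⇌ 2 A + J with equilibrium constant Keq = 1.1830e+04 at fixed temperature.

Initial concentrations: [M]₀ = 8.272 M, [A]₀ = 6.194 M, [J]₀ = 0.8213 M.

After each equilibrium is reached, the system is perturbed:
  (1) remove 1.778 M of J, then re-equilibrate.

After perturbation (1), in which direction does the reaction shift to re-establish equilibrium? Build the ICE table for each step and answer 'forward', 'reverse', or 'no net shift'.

Q₀ = 0.4605 vs Keq = 1.1830e+04 ⇒ Q<K, forward
Step 1:
                  M         A         J
  I           8.272     6.194    0.8213
  C          -7.986     7.986     3.993
  E          0.2861     14.18     4.814
  solve Keq expr → x = 3.993; check Q = 1.1830e+04
Then remove 1.778 M of J.
Step 2:
                  M         A         J
  I          0.2861     14.18     3.036
  C        -0.05691   0.05691   0.02845
  E          0.2291     14.24     3.065
  solve Keq expr → x = 0.02845; check Q = 1.1830e+04

Direction: forward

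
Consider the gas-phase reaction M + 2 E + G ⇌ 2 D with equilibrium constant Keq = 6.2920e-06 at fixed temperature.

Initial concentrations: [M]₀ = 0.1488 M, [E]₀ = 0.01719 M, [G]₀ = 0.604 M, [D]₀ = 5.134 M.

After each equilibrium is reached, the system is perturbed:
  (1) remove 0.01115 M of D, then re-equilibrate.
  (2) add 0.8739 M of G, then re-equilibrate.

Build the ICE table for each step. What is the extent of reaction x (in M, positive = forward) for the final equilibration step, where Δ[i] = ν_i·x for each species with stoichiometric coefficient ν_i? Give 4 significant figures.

x = 0.002393 M

Q₀ = 9.9248e+05 vs Keq = 6.2920e-06 ⇒ Q>K, reverse
Step 1:
                  M         E         G         D
  Initial    0.1488   0.01719     0.604     5.134
  Change      2.548     5.097     2.548    -5.097
  Equil       2.697     5.114     3.152    0.0374
  solve Keq expr → x = -2.548; check Q = 6.2920e-06
Then remove 0.01115 M of D.
Step 2:
                  M         E         G         D
  Initial     2.697     5.114     3.152   0.02625
  Change  -0.005499    -0.011 -0.005499     0.011
  Equil       2.692     5.103     3.147   0.03725
  solve Keq expr → x = 0.005499; check Q = 6.2920e-06
Then add 0.8739 M of G.
Step 3:
                  M         E         G         D
  Initial     2.692     5.103     4.021   0.03725
  Change  -0.002393 -0.004785 -0.002393  0.004785
  Equil       2.689     5.098     4.018   0.04204
  solve Keq expr → x = 0.002393; check Q = 6.2920e-06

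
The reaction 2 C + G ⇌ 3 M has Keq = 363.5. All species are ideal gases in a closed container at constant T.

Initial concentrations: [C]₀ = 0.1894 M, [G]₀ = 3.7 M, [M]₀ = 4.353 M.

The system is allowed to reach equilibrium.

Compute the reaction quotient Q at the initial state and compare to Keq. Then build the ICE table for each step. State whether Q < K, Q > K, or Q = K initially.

Q₀ = 621.4 vs Keq = 363.5 ⇒ Q>K, reverse
Step 1:
                   C          G          M
  init        0.1894        3.7      4.353
  Δ          0.05093    0.02546   -0.07639
  eq          0.2403      3.725      4.277
  solve Keq expr → x = -0.02546; check Q = 363.5

Q₀ = 621.4; Q > K (proceeds reverse)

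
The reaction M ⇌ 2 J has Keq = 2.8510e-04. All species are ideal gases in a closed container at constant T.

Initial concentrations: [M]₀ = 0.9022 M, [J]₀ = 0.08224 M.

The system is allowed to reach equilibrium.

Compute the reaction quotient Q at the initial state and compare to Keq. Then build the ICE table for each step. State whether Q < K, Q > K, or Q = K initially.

Q₀ = 0.007497 vs Keq = 2.8510e-04 ⇒ Q>K, reverse
Step 1:
                   M          J
  init        0.9022    0.08224
  Δ          0.03296   -0.06591
  eq          0.9352    0.01633
  solve Keq expr → x = -0.03296; check Q = 2.8510e-04

Q₀ = 0.007497; Q > K (proceeds reverse)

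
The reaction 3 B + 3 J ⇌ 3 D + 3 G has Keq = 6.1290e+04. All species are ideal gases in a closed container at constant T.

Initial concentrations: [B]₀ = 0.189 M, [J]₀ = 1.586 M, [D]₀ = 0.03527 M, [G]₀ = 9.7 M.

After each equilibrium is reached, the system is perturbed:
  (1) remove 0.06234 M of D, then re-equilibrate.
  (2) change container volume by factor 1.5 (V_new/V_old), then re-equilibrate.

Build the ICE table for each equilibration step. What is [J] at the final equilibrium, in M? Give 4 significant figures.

[J]_eq = 0.9475 M

Q₀ = 1.487 vs Keq = 6.1290e+04 ⇒ Q<K, forward
Step 1:
                   B          J          D          G
  init         0.189      1.586    0.03527        9.7
  Δ          -0.1556    -0.1556     0.1556     0.1556
  eq         0.03336       1.43     0.1909      9.856
  solve Keq expr → x = 0.05188; check Q = 6.1290e+04
Then remove 0.06234 M of D.
Step 2:
                   B          J          D          G
  init       0.03336       1.43     0.1286      9.856
  Δ        -0.009123  -0.009123   0.009123   0.009123
  eq         0.02424      1.421     0.1377      9.865
  solve Keq expr → x = 0.003041; check Q = 6.1290e+04
Then change container volume by factor 1.5 (V_new/V_old).
Step 3:
                   B          J          D          G
  init       0.01616     0.9475    0.09179      6.577
  Δ                0          0          0          0
  eq         0.01616     0.9475    0.09179      6.577
  solve Keq expr → x = 0; check Q = 6.1290e+04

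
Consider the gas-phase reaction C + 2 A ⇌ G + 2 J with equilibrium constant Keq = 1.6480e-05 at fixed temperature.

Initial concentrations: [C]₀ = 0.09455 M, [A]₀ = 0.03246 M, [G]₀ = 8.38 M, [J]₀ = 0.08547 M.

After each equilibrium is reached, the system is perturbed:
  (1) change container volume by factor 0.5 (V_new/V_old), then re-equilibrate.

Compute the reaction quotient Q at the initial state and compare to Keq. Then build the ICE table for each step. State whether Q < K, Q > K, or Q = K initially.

Q₀ = 614.5 vs Keq = 1.6480e-05 ⇒ Q>K, reverse
Step 1:
                  C         A         G         J
  Initial   0.09455   0.03246      8.38   0.08547
  Change     0.0427   0.08541   -0.0427  -0.08541
  Equil      0.1373    0.1179     8.337 6.1394e-05
  solve Keq expr → x = -0.0427; check Q = 1.6480e-05
Then change container volume by factor 0.5 (V_new/V_old).
Step 2:
                  C         A         G         J
  Initial    0.2745    0.2357     16.67 1.2279e-04
  Change          0         0         0         0
  Equil      0.2745    0.2357     16.67 1.2279e-04
  solve Keq expr → x = 0; check Q = 1.6480e-05

Q₀ = 614.5; Q > K (proceeds reverse)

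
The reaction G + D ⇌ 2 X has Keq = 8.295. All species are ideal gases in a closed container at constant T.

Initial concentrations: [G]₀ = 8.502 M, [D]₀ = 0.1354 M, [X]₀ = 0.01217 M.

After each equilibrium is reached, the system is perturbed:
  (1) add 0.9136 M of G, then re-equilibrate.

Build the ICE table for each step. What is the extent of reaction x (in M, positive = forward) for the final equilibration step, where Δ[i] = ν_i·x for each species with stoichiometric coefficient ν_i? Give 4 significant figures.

x = 1.1012e-04 M

Q₀ = 1.2866e-04 vs Keq = 8.295 ⇒ Q<K, forward
Step 1:
                  G         D         X
  init        8.502    0.1354   0.01217
  Δ         -0.1343   -0.1343    0.2685
  eq          8.368  0.001135    0.2807
  solve Keq expr → x = 0.1343; check Q = 8.295
Then add 0.9136 M of G.
Step 2:
                  G         D         X
  init        9.281  0.001135    0.2807
  Δ       -1.1012e-04 -1.1012e-04 2.2024e-04
  eq          9.281  0.001025    0.2809
  solve Keq expr → x = 1.1012e-04; check Q = 8.295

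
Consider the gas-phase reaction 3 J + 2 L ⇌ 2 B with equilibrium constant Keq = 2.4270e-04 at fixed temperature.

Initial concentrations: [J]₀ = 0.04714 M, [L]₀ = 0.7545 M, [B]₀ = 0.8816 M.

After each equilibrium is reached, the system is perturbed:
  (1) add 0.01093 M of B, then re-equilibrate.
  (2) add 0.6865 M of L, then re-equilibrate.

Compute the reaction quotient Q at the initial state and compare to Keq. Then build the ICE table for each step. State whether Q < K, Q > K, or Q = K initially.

Q₀ = 1.3033e+04; Q > K (proceeds reverse)

Q₀ = 1.3033e+04 vs Keq = 2.4270e-04 ⇒ Q>K, reverse
Step 1:
                    J           L           B
  Initial     0.04714      0.7545      0.8816
  Change        1.266      0.8441     -0.8441
  Equil         1.313       1.599     0.03748
  solve Keq expr → x = -0.4221; check Q = 2.4270e-04
Then add 0.01093 M of B.
Step 2:
                    J           L           B
  Initial       1.313       1.599     0.04841
  Change      0.01507     0.01004    -0.01004
  Equil         1.328       1.609     0.03837
  solve Keq expr → x = -0.005022; check Q = 2.4270e-04
Then add 0.6865 M of L.
Step 3:
                    J           L           B
  Initial       1.328       2.295     0.03837
  Change     -0.02202    -0.01468     0.01468
  Equil         1.306        2.28     0.05305
  solve Keq expr → x = 0.007339; check Q = 2.4270e-04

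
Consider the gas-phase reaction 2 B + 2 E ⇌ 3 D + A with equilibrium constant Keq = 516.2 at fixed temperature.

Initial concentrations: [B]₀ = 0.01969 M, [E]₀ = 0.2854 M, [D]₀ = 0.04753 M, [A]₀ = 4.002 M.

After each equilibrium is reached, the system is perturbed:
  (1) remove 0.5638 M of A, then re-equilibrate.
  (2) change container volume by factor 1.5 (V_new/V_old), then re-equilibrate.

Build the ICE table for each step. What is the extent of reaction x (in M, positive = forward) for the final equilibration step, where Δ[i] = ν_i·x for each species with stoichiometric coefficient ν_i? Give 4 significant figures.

Q₀ = 13.61 vs Keq = 516.2 ⇒ Q<K, forward
Step 1:
                    B           E           D           A
  init        0.01969      0.2854     0.04753       4.002
  Δ          -0.01389    -0.01389     0.02083    0.006944
  eq         0.005802      0.2715     0.06836       4.009
  solve Keq expr → x = 0.006944; check Q = 516.2
Then remove 0.5638 M of A.
Step 2:
                    B           E           D           A
  init       0.005802      0.2715     0.06836       3.445
  Δ       -3.5348e-04 -3.5348e-04  5.3022e-04  1.7674e-04
  eq         0.005448      0.2712     0.06889       3.445
  solve Keq expr → x = 1.7674e-04; check Q = 516.2
Then change container volume by factor 1.5 (V_new/V_old).
Step 3:
                    B           E           D           A
  init       0.003632      0.1808     0.04593       2.297
  Δ                 0           0           0           0
  eq         0.003632      0.1808     0.04593       2.297
  solve Keq expr → x = 0; check Q = 516.2

x = 0 M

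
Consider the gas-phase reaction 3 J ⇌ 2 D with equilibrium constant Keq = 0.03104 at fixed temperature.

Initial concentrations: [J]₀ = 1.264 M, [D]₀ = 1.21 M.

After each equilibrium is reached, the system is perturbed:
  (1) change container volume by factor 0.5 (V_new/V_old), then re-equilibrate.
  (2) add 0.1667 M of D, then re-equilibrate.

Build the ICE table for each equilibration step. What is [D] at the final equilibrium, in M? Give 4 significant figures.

Q₀ = 0.725 vs Keq = 0.03104 ⇒ Q>K, reverse
Step 1:
                    J           D
  init          1.264        1.21
  Δ            0.9465      -0.631
  eq             2.21       0.579
  solve Keq expr → x = -0.3155; check Q = 0.03104
Then change container volume by factor 0.5 (V_new/V_old).
Step 2:
                    J           D
  init          4.421       1.158
  Δ           -0.3965      0.2644
  eq            4.024       1.422
  solve Keq expr → x = 0.1322; check Q = 0.03104
Then add 0.1667 M of D.
Step 3:
                    J           D
  init          4.024       1.589
  Δ            0.1388    -0.09251
  eq            4.163       1.497
  solve Keq expr → x = -0.04625; check Q = 0.03104

[D]_eq = 1.497 M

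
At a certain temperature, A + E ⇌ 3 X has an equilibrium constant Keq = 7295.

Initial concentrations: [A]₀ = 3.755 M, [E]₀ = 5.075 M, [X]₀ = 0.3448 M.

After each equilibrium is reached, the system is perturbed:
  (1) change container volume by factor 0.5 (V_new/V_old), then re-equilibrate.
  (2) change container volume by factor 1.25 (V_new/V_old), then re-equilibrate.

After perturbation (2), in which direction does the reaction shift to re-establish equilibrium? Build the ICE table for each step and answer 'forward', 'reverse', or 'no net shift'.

Direction: forward

Q₀ = 0.002151 vs Keq = 7295 ⇒ Q<K, forward
Step 1:
                    A           E           X
  init          3.755       5.075      0.3448
  Δ            -3.622      -3.622       10.87
  eq           0.1329       1.453       11.21
  solve Keq expr → x = 3.622; check Q = 7295
Then change container volume by factor 0.5 (V_new/V_old).
Step 2:
                    A           E           X
  init         0.2659       2.906       22.42
  Δ            0.1946      0.1946     -0.5838
  eq           0.4605         3.1       21.84
  solve Keq expr → x = -0.1946; check Q = 7295
Then change container volume by factor 1.25 (V_new/V_old).
Step 3:
                    A           E           X
  init         0.3684        2.48       17.47
  Δ          -0.05762    -0.05762      0.1729
  eq           0.3108       2.423       17.64
  solve Keq expr → x = 0.05762; check Q = 7295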